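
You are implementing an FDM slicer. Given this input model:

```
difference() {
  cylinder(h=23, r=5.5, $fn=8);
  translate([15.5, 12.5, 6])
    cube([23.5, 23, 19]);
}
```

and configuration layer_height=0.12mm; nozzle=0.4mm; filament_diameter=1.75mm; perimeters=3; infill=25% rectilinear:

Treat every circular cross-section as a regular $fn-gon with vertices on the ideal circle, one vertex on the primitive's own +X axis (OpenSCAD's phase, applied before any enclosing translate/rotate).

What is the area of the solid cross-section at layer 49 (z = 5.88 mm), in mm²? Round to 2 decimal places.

At z = 5.88 mm: the r=5.5 cylinder contributes a regular 8-gon of circumradius 5.5 (area = (8/2)·5.500²·sin(360°/8) = 85.56 mm²); the cube at (15.5, 12.5) does not reach this height (z outside [6, 25]); Taking the first minus the rest: none of the subtracted shapes is present at this height, so the r=5.5 cylinder is unchanged — area = 85.56 mm². Overall, the cross-section is a single solid region. Net area = 85.56 mm².

85.56 mm²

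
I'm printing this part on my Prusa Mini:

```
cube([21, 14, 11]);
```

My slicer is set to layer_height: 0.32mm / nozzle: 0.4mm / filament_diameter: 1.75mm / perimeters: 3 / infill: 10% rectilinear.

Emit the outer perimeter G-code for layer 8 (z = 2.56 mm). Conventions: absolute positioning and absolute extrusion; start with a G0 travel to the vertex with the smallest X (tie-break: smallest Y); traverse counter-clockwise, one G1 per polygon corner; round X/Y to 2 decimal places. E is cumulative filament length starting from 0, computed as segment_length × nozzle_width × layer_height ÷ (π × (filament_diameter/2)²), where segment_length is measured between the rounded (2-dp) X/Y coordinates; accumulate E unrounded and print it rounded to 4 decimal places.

At z = 2.56 mm: the 21×14 cube contributes its full rectangle. The outline is a single polygon with 4 vertices. Extrusion per mm of travel: 0.4 × 0.32 / (π × 0.875²) = 0.053216. Accumulating E over each segment gives final E = 3.7251.

G0 X0.00 Y0.00 Z2.56
G1 X21.00 Y0.00 E1.1175
G1 X21.00 Y14.00 E1.8626
G1 X0.00 Y14.00 E2.9801
G1 X0.00 Y0.00 E3.7251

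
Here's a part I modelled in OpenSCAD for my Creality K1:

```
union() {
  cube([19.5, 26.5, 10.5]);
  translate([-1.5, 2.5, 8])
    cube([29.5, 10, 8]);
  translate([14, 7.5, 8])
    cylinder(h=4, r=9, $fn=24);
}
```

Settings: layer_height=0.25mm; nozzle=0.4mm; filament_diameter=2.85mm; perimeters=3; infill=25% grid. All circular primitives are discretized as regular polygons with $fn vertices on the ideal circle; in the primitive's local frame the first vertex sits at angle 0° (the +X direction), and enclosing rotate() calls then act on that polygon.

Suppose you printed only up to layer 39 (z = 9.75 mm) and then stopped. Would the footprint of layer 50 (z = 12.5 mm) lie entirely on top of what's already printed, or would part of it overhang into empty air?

Compare the two slices. At z = 9.75: the cube (footprint 19.5×26.5) is included at this height (area 516.75 mm²); the 29.5×10 cube at (-1.5, 2.5) contributes its full rectangle (area 295.00 mm²); the r=9 cylinder at (14, 7.5) gives a regular 24-gon of circumradius 9 (constant along its height) (area = (24/2)·9.000²·sin(360°/24) = 251.57 mm²); Taking the union: the regions partially overlap — summed areas 1063.32 mm² minus the doubly-counted overlap 432.60 mm² gives 630.72 mm² — area = 630.72 mm². At z = 12.5: the cube is absent (z outside [0, 10.5]); the 29.5×10 cube at (-1.5, 2.5) contributes its full rectangle (area 295.00 mm²); the cylinder at (14, 7.5) is not intersected at this z (z outside [8, 12]); Combining (union): only the 29.5×10 cube at (-1.5, 2.5) is present, so the union is just that shape — area = 295.00 mm². Checking containment: the cross-section at z = 12.5 is a subset of the cross-section at z = 9.75.

entirely on top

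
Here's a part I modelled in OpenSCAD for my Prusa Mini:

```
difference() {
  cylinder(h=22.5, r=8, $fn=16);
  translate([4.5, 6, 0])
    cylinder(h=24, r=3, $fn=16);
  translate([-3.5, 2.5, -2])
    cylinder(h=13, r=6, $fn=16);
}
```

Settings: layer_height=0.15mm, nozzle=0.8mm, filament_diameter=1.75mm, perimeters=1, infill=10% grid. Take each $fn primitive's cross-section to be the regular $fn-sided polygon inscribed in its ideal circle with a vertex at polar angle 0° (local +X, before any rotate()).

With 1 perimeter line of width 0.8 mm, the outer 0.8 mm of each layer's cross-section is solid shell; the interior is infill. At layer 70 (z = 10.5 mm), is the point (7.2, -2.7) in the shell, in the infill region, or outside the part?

At z = 10.5 mm: the cylinder: section is a regular 16-gon, circumradius r=8; the r=3 cylinder at (4.5, 6) contributes a regular 16-gon of circumradius 3; the r=6 cylinder at (-3.5, 2.5) gives a regular 16-gon of circumradius 6 (constant along its height); Taking the first minus the rest: starting from the r=8 cylinder, the r=3 cylinder at (4.5, 6) partially overlaps it — only the 15.02 mm² overlap (of its 27.55 mm²) is removed, clipping the outline; the r=6 cylinder at (-3.5, 2.5) partially overlaps it — only the 87.70 mm² overlap (of its 110.21 mm²) is removed, clipping the outline — 2 connected regions. Overall, the cross-section has 2 separate islands. The nearest boundary edge runs (8.00, 0.00)→(7.39, -3.06); distance from the point to it = 0.26 mm. (Shell/infill is judged within the island containing the point — the largest one.) The point is inside the cross-section, 0.26 mm from the nearest boundary — within the 0.8 mm shell band (1 × 0.8).

shell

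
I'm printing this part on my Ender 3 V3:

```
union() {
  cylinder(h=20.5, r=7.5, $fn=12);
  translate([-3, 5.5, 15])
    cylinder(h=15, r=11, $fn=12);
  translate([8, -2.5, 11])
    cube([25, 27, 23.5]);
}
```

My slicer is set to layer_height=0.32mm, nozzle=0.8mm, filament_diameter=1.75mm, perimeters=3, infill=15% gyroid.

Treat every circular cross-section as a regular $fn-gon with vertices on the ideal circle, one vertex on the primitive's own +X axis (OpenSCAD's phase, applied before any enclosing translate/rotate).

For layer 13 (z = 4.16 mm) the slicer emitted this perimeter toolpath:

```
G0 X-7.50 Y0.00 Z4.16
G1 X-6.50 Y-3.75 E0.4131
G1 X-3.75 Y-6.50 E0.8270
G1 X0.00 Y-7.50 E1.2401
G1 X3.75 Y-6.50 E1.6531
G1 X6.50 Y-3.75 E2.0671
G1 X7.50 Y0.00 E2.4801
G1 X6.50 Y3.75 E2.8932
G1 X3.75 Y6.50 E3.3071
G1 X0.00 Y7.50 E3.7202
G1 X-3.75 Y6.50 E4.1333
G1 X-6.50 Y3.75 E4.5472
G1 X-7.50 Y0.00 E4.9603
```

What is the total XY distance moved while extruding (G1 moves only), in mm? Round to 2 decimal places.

Sum the Euclidean lengths of each G1 segment: total = 46.60 mm.

46.60 mm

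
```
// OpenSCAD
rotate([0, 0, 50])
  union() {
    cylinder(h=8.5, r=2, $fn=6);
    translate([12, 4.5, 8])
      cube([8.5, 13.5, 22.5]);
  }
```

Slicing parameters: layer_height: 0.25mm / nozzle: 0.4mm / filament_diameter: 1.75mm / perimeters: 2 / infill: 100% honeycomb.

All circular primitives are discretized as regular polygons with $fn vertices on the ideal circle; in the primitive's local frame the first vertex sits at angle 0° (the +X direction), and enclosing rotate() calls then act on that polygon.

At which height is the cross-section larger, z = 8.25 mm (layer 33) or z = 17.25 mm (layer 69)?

Layer 33 (z = 8.25): the r=2 cylinder contributes a regular 6-gon of circumradius 2 (area = (6/2)·2.000²·sin(360°/6) = 10.39 mm²); the cube at (12, 4.5) (footprint 8.5×13.5) is included at this height (area 114.75 mm²); Merging all regions: the 2 present regions are separate (no shared area or edge), so areas and boundary lengths simply add and each stays a separate island — area = 125.14 mm²; (rotated 50° about Z; rotation is an isometry so areas/perimeters/island counts are preserved). So its area = 125.14 mm². Layer 69 (z = 17.25): the cylinder is not intersected at this z (z outside [0, 8.5]); the cube at (12, 4.5) (footprint 8.5×13.5) is included at this height (area 114.75 mm²); Merging all regions: only the 8.5×13.5 cube at (12, 4.5) is present, so the union is just that shape — area = 114.75 mm²; (rotated 50° about Z; rotation is an isometry so areas/perimeters/island counts are preserved). So its area = 114.75 mm². Layer 33 is larger (125.14 vs 114.75 mm²).

layer 33 (z = 8.25 mm)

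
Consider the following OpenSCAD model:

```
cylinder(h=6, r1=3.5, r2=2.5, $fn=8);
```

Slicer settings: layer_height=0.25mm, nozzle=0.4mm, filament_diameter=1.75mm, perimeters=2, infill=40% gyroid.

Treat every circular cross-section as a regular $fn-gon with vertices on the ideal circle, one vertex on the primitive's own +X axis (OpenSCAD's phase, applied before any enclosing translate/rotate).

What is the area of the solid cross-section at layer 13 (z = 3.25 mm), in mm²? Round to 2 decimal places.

At z = 3.25 mm: the cone: at t=0.542 of its height the radius interpolates to r₁+(r₂−r₁)t = 2.958, giving a regular 8-gon of that circumradius (area = (8/2)·2.958²·sin(360°/8) = 24.75 mm²). Overall, the cross-section is a single solid region. Net area = 24.75 mm².

24.75 mm²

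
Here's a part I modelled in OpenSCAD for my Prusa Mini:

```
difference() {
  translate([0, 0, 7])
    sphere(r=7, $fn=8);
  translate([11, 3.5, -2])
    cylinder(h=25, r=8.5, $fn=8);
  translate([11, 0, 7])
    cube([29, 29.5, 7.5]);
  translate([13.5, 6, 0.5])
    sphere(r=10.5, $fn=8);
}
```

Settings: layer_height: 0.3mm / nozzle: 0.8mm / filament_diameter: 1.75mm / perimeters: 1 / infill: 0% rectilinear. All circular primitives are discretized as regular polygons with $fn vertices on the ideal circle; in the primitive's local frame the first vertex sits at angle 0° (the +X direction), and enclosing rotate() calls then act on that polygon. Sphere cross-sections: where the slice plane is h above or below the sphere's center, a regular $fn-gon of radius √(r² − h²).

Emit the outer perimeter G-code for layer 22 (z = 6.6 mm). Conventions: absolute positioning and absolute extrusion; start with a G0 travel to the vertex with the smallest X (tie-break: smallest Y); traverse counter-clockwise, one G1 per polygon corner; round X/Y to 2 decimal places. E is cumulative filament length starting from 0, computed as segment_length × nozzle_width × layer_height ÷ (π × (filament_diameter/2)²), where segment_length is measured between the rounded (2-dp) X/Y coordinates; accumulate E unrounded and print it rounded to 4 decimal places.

At z = 6.6 mm: the r=7 sphere slices to a regular 8-gon of circumradius 6.989 (√(r²−h²) with h=0.4 from center); the r=8.5 cylinder at (11, 3.5) gives a regular 8-gon of circumradius 8.5 (constant along its height); the cube at (11, 0) is absent (z outside [7, 14.5]); the sphere at (13.5, 6): section is a regular 8-gon, circumradius = √(r²−h²) = √(10.5²−6.1²) = 8.546; After the difference (first − rest): starting from the r=7 sphere, the r=8.5 cylinder at (11, 3.5) partially overlaps it — only the 19.94 mm² overlap (of its 204.35 mm²) is removed, clipping the outline; the r=10.5 sphere at (13.5, 6) misses the remaining region (no effect) — 1 connected region. The outline is a single polygon with 10 vertices. Extrusion per mm of travel: 0.8 × 0.3 / (π × 0.875²) = 0.099780. Accumulating E over each segment gives final E = 4.2219.

G0 X-6.99 Y0.00 Z6.60
G1 X-4.94 Y-4.94 E0.5337
G1 X0.00 Y-6.99 E1.0673
G1 X4.94 Y-4.94 E1.6010
G1 X5.81 Y-2.85 E1.8269
G1 X4.99 Y-2.51 E1.9155
G1 X2.50 Y3.50 E2.5646
G1 X3.37 Y5.59 E2.7905
G1 X0.00 Y6.99 E3.1546
G1 X-4.94 Y4.94 E3.6883
G1 X-6.99 Y0.00 E4.2219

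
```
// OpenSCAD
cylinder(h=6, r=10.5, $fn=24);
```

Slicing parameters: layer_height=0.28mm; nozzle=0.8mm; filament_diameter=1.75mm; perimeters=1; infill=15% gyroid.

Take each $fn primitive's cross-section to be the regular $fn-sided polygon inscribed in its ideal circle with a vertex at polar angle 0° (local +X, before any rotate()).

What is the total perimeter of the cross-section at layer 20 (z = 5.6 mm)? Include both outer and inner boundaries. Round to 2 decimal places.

At z = 5.6 mm: the cylinder: section is a regular 24-gon, circumradius r=10.5 (perimeter = 2·24·10.500·sin(180°/24) = 65.79 mm). Overall, the cross-section is a single solid region. Total boundary length (outer) = 65.79 mm.

65.79 mm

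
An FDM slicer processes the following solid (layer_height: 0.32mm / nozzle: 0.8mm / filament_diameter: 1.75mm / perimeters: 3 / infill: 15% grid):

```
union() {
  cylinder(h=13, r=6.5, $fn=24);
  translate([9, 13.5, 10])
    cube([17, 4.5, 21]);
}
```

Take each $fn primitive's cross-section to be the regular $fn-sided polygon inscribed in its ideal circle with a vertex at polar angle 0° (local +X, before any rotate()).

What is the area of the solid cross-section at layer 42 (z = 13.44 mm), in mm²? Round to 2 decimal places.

At z = 13.44 mm: the cylinder is absent (z outside [0, 13]); the cube at (9, 13.5) (footprint 17×4.5) is included at this height (area 76.50 mm²); Combining (union): only the 17×4.5 cube at (9, 13.5) is present, so the union is just that shape — area = 76.50 mm². Overall, the cross-section is a single solid region. Net area = 76.50 mm².

76.50 mm²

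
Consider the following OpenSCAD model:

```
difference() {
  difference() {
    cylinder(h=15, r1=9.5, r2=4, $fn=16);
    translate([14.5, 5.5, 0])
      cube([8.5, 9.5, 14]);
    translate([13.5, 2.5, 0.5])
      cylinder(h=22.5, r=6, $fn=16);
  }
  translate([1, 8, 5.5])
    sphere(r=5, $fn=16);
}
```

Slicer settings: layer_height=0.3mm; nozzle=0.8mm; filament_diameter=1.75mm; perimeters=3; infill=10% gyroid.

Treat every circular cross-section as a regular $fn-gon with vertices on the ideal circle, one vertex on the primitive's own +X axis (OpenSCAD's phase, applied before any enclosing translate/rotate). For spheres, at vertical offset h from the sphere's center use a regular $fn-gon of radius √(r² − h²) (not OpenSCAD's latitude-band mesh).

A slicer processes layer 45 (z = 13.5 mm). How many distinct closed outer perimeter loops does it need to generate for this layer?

At z = 13.5 mm: the cone: at t=0.900 of its height the radius interpolates to r₁+(r₂−r₁)t = 4.550, giving a regular 16-gon of that circumradius; the cube at (14.5, 5.5) is present — its section is the full 8.5×9.5 rectangle; the r=6 cylinder at (13.5, 2.5) contributes a regular 16-gon of circumradius 6; Subtracting the remaining from the first: starting from the cone, the 8.5×9.5 cube at (14.5, 5.5) misses the remaining region (no effect); the r=6 cylinder at (13.5, 2.5) misses the remaining region (no effect) — 1 connected region; the sphere at (1, 8) is absent (|z−center|=8.000 > r=5); Subtracting the remaining from the first: none of the subtracted shapes is present at this height, so that combined region is unchanged — 1 connected region. The result has 1 disconnected region.

1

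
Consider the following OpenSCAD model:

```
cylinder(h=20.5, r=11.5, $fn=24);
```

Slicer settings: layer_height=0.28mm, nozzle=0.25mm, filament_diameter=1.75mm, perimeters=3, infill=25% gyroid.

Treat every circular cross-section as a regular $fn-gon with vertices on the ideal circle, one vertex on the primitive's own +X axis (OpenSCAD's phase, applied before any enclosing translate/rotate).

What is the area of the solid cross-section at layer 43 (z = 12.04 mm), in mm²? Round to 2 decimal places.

At z = 12.04 mm: the r=11.5 cylinder gives a regular 24-gon of circumradius 11.5 (constant along its height) (area = (24/2)·11.500²·sin(360°/24) = 410.75 mm²). Overall, the cross-section is a single solid region. Net area = 410.75 mm².

410.75 mm²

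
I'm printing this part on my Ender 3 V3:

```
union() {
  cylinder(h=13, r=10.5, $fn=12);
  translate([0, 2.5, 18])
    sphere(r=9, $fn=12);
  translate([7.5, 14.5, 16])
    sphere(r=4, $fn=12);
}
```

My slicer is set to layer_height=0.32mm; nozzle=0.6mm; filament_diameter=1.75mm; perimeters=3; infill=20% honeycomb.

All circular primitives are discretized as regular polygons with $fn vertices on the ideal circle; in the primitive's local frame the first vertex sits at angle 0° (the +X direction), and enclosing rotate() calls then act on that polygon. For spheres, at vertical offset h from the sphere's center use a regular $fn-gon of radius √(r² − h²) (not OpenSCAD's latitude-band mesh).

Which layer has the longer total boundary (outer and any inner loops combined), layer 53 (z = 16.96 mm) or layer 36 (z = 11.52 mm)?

Layer 53 (z = 16.96): the cylinder is not intersected at this z (z outside [0, 13]); the r=9 sphere at (0, 2.5) contributes a regular 12-gon of circumradius √(9²−1.04²) = 8.940 (perimeter = 2·12·8.940·sin(180°/12) = 55.53 mm); the r=4 sphere at (7.5, 14.5) slices to a regular 12-gon of circumradius 3.883 (√(r²−h²) with h=0.96 from center) (perimeter = 2·12·3.883·sin(180°/12) = 24.12 mm); Merging all regions: the 2 present regions are separate (no shared area or edge), so areas and boundary lengths simply add and each stays a separate island — boundary = 79.65 mm. So its perimeter = 79.65 mm. Layer 36 (z = 11.52): the r=10.5 cylinder gives a regular 12-gon of circumradius 10.5 (constant along its height) (perimeter = 2·12·10.500·sin(180°/12) = 65.22 mm); the r=9 sphere at (0, 2.5) contributes a regular 12-gon of circumradius √(9²−6.48²) = 6.246 (perimeter = 2·12·6.246·sin(180°/12) = 38.80 mm); the sphere at (7.5, 14.5) is absent (|z−center|=4.480 > r=4); Combining (union): the r=9 sphere at (0, 2.5) lies entirely inside the r=10.5 cylinder, so the union is just the r=10.5 cylinder — boundary = 65.22 mm. So its perimeter = 65.22 mm. Layer 53 is larger (79.65 vs 65.22 mm).

layer 53 (z = 16.96 mm)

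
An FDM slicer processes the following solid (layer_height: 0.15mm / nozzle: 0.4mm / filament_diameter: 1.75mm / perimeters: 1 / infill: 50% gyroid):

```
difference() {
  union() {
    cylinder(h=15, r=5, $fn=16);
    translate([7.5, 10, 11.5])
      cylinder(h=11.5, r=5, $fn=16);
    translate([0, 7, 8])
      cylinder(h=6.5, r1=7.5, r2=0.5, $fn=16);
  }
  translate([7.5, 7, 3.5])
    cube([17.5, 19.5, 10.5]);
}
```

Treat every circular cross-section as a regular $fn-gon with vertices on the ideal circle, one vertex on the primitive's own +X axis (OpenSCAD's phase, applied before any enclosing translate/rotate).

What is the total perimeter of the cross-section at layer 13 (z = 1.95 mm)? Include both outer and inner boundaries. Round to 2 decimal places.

At z = 1.95 mm: the r=5 cylinder gives a regular 16-gon of circumradius 5 (constant along its height) (perimeter = 2·16·5.000·sin(180°/16) = 31.21 mm); the cylinder at (7.5, 10) is not intersected at this z (z outside [11.5, 23]); the cone at (0, 7) is not intersected at this z (z outside [8, 14.5]); Merging all regions: only the r=5 cylinder is present, so the union is just that shape — boundary = 31.21 mm; the cube at (7.5, 7) does not reach this height (z outside [3.5, 14]); Taking the first minus the rest: none of the subtracted shapes is present at this height, so the result so far is unchanged — boundary = 31.21 mm. Overall, the cross-section is a single solid region. Total boundary length (outer) = 31.21 mm.

31.21 mm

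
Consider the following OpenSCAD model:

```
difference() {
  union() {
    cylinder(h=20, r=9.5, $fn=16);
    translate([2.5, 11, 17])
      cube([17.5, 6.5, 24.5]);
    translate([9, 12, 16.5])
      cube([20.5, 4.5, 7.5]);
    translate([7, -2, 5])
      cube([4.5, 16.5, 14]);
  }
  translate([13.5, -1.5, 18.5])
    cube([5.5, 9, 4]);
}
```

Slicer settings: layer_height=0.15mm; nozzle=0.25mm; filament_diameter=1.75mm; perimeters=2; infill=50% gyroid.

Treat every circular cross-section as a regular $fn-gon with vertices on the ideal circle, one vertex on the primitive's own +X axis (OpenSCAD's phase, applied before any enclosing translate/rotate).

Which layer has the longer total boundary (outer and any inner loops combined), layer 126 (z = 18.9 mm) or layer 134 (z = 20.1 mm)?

layer 126 (z = 18.9 mm)

Layer 126 (z = 18.9): the r=9.5 cylinder contributes a regular 16-gon of circumradius 9.5 (perimeter = 2·16·9.500·sin(180°/16) = 59.31 mm); the cube at (2.5, 11) is present — its section is the full 17.5×6.5 rectangle (perimeter 48.00 mm); the 20.5×4.5 cube at (9, 12) contributes its full rectangle (perimeter 50.00 mm); the cube at (7, -2) is present — its section is the full 4.5×16.5 rectangle (perimeter 42.00 mm); Merging all regions: the regions partially overlap (shared area 79.99 mm²), so the edge portions inside another operand are dropped and the merged outline is re-measured after clipping — boundary = 132.97 mm; the cube at (13.5, -1.5) is present — its section is the full 5.5×9 rectangle (perimeter 29.00 mm); After the difference (first − rest): starting from that combined region, the 5.5×9 cube at (13.5, -1.5) misses the remaining region (no effect) — boundary = 132.97 mm. So its perimeter = 132.97 mm. Layer 134 (z = 20.1): the cylinder is not intersected at this z (z outside [0, 20]); the cube at (2.5, 11) (footprint 17.5×6.5) is included at this height (perimeter 48.00 mm); the cube at (9, 12) (footprint 20.5×4.5) is included at this height (perimeter 50.00 mm); the cube at (7, -2) does not reach this height (z outside [5, 19]); Combining (union): the regions partially overlap (shared area 49.50 mm²), so the edge portions inside another operand are dropped and the merged outline is re-measured after clipping — boundary = 67.00 mm; the 5.5×9 cube at (13.5, -1.5) contributes its full rectangle (perimeter 29.00 mm); Taking the first minus the rest: starting from that combined region, the 5.5×9 cube at (13.5, -1.5) misses the remaining region (no effect) — boundary = 67.00 mm. So its perimeter = 67.00 mm. Layer 126 is larger (132.97 vs 67.00 mm).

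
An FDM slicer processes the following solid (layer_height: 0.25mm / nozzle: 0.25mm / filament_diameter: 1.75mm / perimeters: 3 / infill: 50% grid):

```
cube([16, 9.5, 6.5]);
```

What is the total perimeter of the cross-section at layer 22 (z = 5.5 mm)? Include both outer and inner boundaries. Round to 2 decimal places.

At z = 5.5 mm: the cube is present — its section is the full 16×9.5 rectangle (perimeter 51.00 mm). Overall, the cross-section is a single solid region. Total boundary length (outer) = 51.00 mm.

51.00 mm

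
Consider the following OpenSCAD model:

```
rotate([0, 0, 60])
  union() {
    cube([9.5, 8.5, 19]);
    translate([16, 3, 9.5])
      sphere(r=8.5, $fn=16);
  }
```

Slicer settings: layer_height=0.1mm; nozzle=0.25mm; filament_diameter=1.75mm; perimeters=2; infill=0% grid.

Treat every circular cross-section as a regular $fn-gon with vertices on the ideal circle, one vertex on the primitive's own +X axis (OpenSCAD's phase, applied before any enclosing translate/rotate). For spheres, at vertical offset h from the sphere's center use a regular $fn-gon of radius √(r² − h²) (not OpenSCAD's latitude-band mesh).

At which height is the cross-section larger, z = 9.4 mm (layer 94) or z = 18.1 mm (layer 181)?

layer 94 (z = 9.4 mm)

Layer 94 (z = 9.4): the cube is present — its section is the full 9.5×8.5 rectangle (area 80.75 mm²); the r=8.5 sphere at (16, 3) contributes a regular 16-gon of circumradius √(8.5²−0.1²) = 8.499 (area = (16/2)·8.499²·sin(360°/16) = 221.16 mm²); Merging all regions: the regions partially overlap — summed areas 301.91 mm² minus the doubly-counted overlap 11.92 mm² gives 289.99 mm² — area = 289.99 mm²; (rotated 60° about Z; rotation is an isometry so areas/perimeters/island counts are preserved). So its area = 289.99 mm². Layer 181 (z = 18.1): the cube (footprint 9.5×8.5) is included at this height (area 80.75 mm²); the sphere at (16, 3) does not reach this height (|z−center|=8.600 > r=8.5); Merging all regions: only the 9.5×8.5 cube is present, so the union is just that shape — area = 80.75 mm²; (whole slice rotated 60° about Z — lengths, areas and connectivity unchanged). So its area = 80.75 mm². Layer 94 is larger (289.99 vs 80.75 mm²).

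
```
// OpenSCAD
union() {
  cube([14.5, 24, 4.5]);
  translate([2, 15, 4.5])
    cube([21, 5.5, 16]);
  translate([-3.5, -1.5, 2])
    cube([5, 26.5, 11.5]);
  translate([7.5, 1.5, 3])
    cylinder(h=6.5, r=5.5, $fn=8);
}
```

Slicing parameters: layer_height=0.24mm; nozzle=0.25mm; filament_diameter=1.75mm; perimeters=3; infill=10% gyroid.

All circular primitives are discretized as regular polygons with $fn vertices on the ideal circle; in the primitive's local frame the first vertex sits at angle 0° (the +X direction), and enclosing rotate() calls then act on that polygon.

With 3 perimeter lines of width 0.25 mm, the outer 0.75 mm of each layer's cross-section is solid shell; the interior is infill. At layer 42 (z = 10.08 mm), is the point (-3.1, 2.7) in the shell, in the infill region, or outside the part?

shell

At z = 10.08 mm: the cube is absent (z outside [0, 4.5]); the 21×5.5 cube at (2, 15) contributes its full rectangle; the cube at (-3.5, -1.5) (footprint 5×26.5) is included at this height; the cylinder at (7.5, 1.5) is not intersected at this z (z outside [3, 9.5]); Taking the union: the 2 present regions are separate (no shared area or edge), so areas and boundary lengths simply add and each stays a separate island — 2 connected regions. Overall, the cross-section has 2 separate islands. The nearest boundary edge runs (-3.50, -1.50)→(-3.50, 25.00); distance from the point to it = 0.40 mm. (Shell/infill is judged within the island containing the point — the largest one.) The point is inside the cross-section, 0.40 mm from the nearest boundary — within the 0.75 mm shell band (3 × 0.25).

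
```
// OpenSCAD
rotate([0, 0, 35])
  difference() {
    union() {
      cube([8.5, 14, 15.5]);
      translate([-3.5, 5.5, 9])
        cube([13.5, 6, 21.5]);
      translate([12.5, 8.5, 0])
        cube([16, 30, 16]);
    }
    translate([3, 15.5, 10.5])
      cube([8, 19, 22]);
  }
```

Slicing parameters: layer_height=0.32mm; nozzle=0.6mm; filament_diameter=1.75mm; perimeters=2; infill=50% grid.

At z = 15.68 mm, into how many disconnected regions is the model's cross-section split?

2

At z = 15.68 mm: the cube is absent (z outside [0, 15.5]); the cube at (-3.5, 5.5) is present — its section is the full 13.5×6 rectangle; the cube at (12.5, 8.5) is present — its section is the full 16×30 rectangle; Merging all regions: the 2 present regions are separate (no shared area or edge), so areas and boundary lengths simply add and each stays a separate island — 2 connected regions; the cube at (3, 15.5) is present — its section is the full 8×19 rectangle; After the difference (first − rest): starting from the result so far, the 8×19 cube at (3, 15.5) misses the remaining region (no effect) — 2 connected regions; (whole slice rotated 35° about Z — lengths, areas and connectivity unchanged). The result has 2 disconnected regions.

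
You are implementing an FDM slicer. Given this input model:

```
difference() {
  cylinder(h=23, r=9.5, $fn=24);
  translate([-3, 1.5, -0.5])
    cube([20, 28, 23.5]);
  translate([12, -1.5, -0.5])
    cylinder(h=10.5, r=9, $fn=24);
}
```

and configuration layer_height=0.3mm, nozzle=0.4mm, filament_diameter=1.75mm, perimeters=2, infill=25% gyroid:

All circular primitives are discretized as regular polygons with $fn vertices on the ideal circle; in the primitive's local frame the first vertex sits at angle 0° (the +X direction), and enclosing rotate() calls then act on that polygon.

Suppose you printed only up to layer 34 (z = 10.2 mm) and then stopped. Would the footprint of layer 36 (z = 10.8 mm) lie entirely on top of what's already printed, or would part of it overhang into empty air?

Compare the two slices. At z = 10.2: the cylinder: section is a regular 24-gon, circumradius r=9.5 (area = (24/2)·9.500²·sin(360°/24) = 280.30 mm²); the 20×28 cube at (-3, 1.5) contributes its full rectangle (area 560.00 mm²); the cylinder at (12, -1.5) is not intersected at this z (z outside [-0.5, 10]); After the difference (first − rest): starting from the r=9.5 cylinder (280.30 mm²), the 20×28 cube at (-3, 1.5) partially overlaps it — only the 79.34 mm² overlap (of its 560.00 mm²) is removed, clipping the outline — area = 200.96 mm². At z = 10.8: the cylinder: section is a regular 24-gon, circumradius r=9.5 (area = (24/2)·9.500²·sin(360°/24) = 280.30 mm²); the cube at (-3, 1.5) is present — its section is the full 20×28 rectangle (area 560.00 mm²); the cylinder at (12, -1.5) does not reach this height (z outside [-0.5, 10]); After the difference (first − rest): starting from the r=9.5 cylinder (280.30 mm²), the 20×28 cube at (-3, 1.5) partially overlaps it — only the 79.34 mm² overlap (of its 560.00 mm²) is removed, clipping the outline — area = 200.96 mm². Checking containment: the cross-section at z = 10.8 is a subset of the cross-section at z = 10.2.

entirely on top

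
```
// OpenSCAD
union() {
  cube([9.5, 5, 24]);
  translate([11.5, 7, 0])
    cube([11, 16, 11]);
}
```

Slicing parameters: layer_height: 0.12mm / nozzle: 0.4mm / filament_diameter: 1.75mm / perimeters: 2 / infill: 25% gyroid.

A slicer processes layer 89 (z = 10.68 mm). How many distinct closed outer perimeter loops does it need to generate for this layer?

At z = 10.68 mm: the cube (footprint 9.5×5) is included at this height; the cube at (11.5, 7) (footprint 11×16) is included at this height; Taking the union: the 2 present regions are separate (no shared area or edge), so areas and boundary lengths simply add and each stays a separate island — 2 connected regions. The result has 2 disconnected regions.

2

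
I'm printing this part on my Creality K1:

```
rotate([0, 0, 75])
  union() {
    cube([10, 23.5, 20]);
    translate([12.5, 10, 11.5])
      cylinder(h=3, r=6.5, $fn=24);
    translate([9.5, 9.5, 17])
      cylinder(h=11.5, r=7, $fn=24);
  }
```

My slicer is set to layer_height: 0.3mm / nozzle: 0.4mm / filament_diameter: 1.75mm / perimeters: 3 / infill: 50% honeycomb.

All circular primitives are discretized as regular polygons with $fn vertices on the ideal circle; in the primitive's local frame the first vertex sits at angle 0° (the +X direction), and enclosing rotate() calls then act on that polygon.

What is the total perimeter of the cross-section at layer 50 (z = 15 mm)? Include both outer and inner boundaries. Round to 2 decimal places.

At z = 15 mm: the cube (footprint 10×23.5) is included at this height (perimeter 67.00 mm); the cylinder at (12.5, 10) is not intersected at this z (z outside [11.5, 14.5]); the cylinder at (9.5, 9.5) is not intersected at this z (z outside [17, 28.5]); Merging all regions: only the 10×23.5 cube is present, so the union is just that shape — boundary = 67.00 mm; (whole slice rotated 75° about Z — lengths, areas and connectivity unchanged). Overall, the cross-section is a single solid region. Total boundary length (outer) = 67.00 mm.

67.00 mm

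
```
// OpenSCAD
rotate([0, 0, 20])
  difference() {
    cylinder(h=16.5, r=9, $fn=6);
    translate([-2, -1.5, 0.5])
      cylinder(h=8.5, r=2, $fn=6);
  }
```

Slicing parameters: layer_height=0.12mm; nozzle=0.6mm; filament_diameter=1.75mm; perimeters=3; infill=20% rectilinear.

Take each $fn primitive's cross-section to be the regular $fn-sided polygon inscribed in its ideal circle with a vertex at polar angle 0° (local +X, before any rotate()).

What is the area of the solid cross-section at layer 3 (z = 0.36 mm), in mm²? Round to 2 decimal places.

At z = 0.36 mm: the r=9 cylinder contributes a regular 6-gon of circumradius 9 (area = (6/2)·9.000²·sin(360°/6) = 210.44 mm²); the cylinder at (-2, -1.5) is absent (z outside [0.5, 9]); Taking the first minus the rest: none of the subtracted shapes is present at this height, so the r=9 cylinder is unchanged — area = 210.44 mm²; (rotated 20° about Z; rotation is an isometry so areas/perimeters/island counts are preserved). Overall, the cross-section is a single solid region. Net area = 210.44 mm².

210.44 mm²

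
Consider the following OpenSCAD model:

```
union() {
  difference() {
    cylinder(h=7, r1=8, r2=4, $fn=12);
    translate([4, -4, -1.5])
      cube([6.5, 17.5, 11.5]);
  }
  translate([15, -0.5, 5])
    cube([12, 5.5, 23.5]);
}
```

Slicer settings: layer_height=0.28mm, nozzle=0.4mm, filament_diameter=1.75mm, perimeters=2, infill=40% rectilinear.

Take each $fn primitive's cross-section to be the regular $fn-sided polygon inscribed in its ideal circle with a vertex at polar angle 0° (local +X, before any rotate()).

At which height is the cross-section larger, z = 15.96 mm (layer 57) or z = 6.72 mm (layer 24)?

Layer 57 (z = 15.96): the cone is absent (z outside [0, 7]); the cube at (4, -4) is absent (z outside [-1.5, 10]); Taking the first minus the rest: the first operand is absent here, so nothing remains; the 12×5.5 cube at (15, -0.5) contributes its full rectangle (area 66.00 mm²); Taking the union: only the 12×5.5 cube at (15, -0.5) is present, so the union is just that shape — area = 66.00 mm². So its area = 66.00 mm². Layer 24 (z = 6.72): the cone (r1=8→r2=4) has section circumradius 4.160 here — a regular 12-gon (area = (12/2)·4.160²·sin(360°/12) = 51.92 mm²); the cube at (4, -4) is present — its section is the full 6.5×17.5 rectangle (area 113.75 mm²); Taking the first minus the rest: starting from the cone (51.92 mm²), the 6.5×17.5 cube at (4, -4) partially overlaps it — only the 0.10 mm² overlap (of its 113.75 mm²) is removed, clipping the outline — area = 51.82 mm²; the cube at (15, -0.5) is present — its section is the full 12×5.5 rectangle (area 66.00 mm²); Combining (union): the 2 present regions are separate (no shared area or edge), so areas and boundary lengths simply add and each stays a separate island — area = 117.82 mm². So its area = 117.82 mm². Layer 24 is larger (117.82 vs 66.00 mm²).

layer 24 (z = 6.72 mm)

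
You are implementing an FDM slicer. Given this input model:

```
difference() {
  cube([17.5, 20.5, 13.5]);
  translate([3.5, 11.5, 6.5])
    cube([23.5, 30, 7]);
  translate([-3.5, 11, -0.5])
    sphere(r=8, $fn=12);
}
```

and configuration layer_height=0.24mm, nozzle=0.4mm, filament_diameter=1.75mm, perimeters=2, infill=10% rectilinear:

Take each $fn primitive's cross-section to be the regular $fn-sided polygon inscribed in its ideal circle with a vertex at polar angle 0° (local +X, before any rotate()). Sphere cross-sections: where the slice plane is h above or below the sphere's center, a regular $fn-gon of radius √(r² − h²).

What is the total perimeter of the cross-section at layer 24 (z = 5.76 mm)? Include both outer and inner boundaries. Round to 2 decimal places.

76.85 mm

At z = 5.76 mm: the cube (footprint 17.5×20.5) is included at this height (perimeter 76.00 mm); the cube at (3.5, 11.5) does not reach this height (z outside [6.5, 13.5]); the sphere at (-3.5, 11): section is a regular 12-gon, circumradius = √(r²−h²) = √(8²−6.26²) = 4.981 (perimeter = 2·12·4.981·sin(180°/12) = 30.94 mm); Subtracting the remaining from the first: starting from the 17.5×20.5 cube, the r=8 sphere at (-3.5, 11) partially overlaps it — only the 6.38 mm² overlap (of its 74.44 mm²) is removed, clipping the outline — boundary = 76.85 mm. Overall, the cross-section is a single solid region. Total boundary length (outer) = 76.85 mm.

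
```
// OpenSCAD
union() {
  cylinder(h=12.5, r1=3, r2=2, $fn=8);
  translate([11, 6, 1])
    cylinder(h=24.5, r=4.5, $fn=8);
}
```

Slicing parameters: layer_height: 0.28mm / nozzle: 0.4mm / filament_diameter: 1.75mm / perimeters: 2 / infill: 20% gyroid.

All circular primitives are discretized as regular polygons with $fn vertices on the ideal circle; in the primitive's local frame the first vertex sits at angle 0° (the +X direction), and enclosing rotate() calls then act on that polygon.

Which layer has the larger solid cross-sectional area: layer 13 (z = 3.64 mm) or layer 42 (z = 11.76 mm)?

Layer 13 (z = 3.64): the cone: at t=0.291 of its height the radius interpolates to r₁+(r₂−r₁)t = 2.709, giving a regular 8-gon of that circumradius (area = (8/2)·2.709²·sin(360°/8) = 20.75 mm²); the r=4.5 cylinder at (11, 6) gives a regular 8-gon of circumradius 4.5 (constant along its height) (area = (8/2)·4.500²·sin(360°/8) = 57.28 mm²); Combining (union): the 2 present regions are separate (no shared area or edge), so areas and boundary lengths simply add and each stays a separate island — area = 78.03 mm². So its area = 78.03 mm². Layer 42 (z = 11.76): the cone contributes a regular 8-gon of circumradius 2.059 (interpolated between r1=3 and r2=2 at t=0.941) (area = (8/2)·2.059²·sin(360°/8) = 11.99 mm²); the cylinder at (11, 6): section is a regular 8-gon, circumradius r=4.5 (area = (8/2)·4.500²·sin(360°/8) = 57.28 mm²); Combining (union): the 2 present regions are separate (no shared area or edge), so areas and boundary lengths simply add and each stays a separate island — area = 69.27 mm². So its area = 69.27 mm². Layer 13 is larger (78.03 vs 69.27 mm²).

layer 13 (z = 3.64 mm)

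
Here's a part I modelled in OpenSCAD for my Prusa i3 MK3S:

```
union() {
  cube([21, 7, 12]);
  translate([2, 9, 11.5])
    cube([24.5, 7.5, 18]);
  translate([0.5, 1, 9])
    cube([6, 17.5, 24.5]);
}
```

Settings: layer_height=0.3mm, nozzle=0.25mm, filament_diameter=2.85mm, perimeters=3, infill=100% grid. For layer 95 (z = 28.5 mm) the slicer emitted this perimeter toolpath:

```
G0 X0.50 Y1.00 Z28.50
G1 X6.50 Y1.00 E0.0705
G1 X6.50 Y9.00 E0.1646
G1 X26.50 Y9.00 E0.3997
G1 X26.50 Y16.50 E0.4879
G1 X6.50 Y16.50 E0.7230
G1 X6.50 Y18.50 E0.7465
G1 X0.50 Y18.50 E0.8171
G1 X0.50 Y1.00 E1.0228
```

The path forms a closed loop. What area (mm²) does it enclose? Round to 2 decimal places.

255.00 mm²

Apply the shoelace formula to the sequence of (X, Y) vertices; enclosed area = 255.00 mm².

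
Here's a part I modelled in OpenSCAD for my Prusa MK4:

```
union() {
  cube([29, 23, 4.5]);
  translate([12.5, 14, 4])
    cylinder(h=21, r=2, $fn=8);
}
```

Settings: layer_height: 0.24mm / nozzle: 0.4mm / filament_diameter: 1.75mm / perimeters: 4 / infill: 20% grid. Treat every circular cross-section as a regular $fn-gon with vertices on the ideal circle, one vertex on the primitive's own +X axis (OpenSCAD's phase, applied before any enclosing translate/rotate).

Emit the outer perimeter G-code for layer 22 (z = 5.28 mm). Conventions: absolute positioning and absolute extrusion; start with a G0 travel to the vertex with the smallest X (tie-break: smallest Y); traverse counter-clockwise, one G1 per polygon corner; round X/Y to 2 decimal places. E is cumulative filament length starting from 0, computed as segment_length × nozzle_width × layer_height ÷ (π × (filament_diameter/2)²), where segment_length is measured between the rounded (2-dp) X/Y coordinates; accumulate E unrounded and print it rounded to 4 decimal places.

G0 X10.50 Y14.00 Z5.28
G1 X11.09 Y12.59 E0.0610
G1 X12.50 Y12.00 E0.1220
G1 X13.91 Y12.59 E0.1830
G1 X14.50 Y14.00 E0.2440
G1 X13.91 Y15.41 E0.3050
G1 X12.50 Y16.00 E0.3660
G1 X11.09 Y15.41 E0.4270
G1 X10.50 Y14.00 E0.4880

At z = 5.28 mm: the cube is not intersected at this z (z outside [0, 4.5]); the cylinder at (12.5, 14): section is a regular 8-gon, circumradius r=2; Combining (union): only the r=2 cylinder at (12.5, 14) is present, so the union is just that shape — 1 connected region. The outline is a single polygon with 8 vertices. Extrusion per mm of travel: 0.4 × 0.24 / (π × 0.875²) = 0.039912. Accumulating E over each segment gives final E = 0.4880.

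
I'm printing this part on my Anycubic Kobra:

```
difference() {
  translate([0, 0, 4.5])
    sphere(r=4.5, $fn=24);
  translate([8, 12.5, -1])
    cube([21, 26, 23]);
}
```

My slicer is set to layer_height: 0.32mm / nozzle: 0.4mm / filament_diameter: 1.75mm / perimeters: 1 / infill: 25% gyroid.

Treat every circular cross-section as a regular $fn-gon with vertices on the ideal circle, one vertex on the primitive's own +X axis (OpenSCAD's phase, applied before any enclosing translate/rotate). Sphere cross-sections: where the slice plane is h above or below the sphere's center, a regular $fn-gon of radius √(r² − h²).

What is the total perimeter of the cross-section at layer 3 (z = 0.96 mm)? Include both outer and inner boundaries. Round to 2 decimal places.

At z = 0.96 mm: the sphere: section is a regular 24-gon, circumradius = √(r²−h²) = √(4.5²−3.54²) = 2.778 (perimeter = 2·24·2.778·sin(180°/24) = 17.41 mm); the 21×26 cube at (8, 12.5) contributes its full rectangle (perimeter 94.00 mm); After the difference (first − rest): starting from the r=4.5 sphere, the 21×26 cube at (8, 12.5) misses the remaining region (no effect) — boundary = 17.41 mm. Overall, the cross-section is a single solid region. Total boundary length (outer) = 17.41 mm.

17.41 mm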